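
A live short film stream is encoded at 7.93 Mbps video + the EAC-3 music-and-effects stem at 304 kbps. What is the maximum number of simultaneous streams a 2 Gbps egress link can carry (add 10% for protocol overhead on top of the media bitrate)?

220

Audio: 304 kbps = 0.304 Mbps.
Per-viewer media rate: 8.234 Mbps.
On the wire with 10% overhead: 9.057 Mbps.
2 Gbps = 2,000 Mbps; 2,000 / 9.057 = 220.81 → 220 viewers.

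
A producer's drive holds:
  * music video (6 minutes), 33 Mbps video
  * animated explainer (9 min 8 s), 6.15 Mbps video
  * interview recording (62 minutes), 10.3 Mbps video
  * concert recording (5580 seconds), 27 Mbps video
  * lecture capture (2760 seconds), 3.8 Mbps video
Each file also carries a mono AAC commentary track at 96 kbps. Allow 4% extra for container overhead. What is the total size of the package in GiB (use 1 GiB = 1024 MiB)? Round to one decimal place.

Audio: 96 kbps = 0.096 Mbps.
music video: 33.096 Mbps × 360 s × 1.04 = 12391.1 Mb
animated explainer: 6.246 Mbps × 548 s × 1.04 = 3559.7 Mb
interview recording: 10.396 Mbps × 3720 s × 1.04 = 40220.0 Mb
concert recording: 27.096 Mbps × 5580 s × 1.04 = 157243.5 Mb
lecture capture: 3.896 Mbps × 2760 s × 1.04 = 11183.1 Mb
Total: 224597.5 Mb = 28074.7 MB.
= 26.15 GiB.

26.1 GiB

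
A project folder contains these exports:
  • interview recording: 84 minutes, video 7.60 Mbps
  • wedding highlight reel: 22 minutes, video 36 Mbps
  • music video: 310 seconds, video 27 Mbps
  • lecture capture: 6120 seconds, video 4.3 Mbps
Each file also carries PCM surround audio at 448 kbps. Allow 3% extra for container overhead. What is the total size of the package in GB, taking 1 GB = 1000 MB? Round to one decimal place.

16.3 GB

Audio: 448 kbps = 0.448 Mbps.
interview recording: 8.048 Mbps × 5040 s × 1.03 = 41778.8 Mb
wedding highlight reel: 36.448 Mbps × 1320 s × 1.03 = 49554.7 Mb
music video: 27.448 Mbps × 310 s × 1.03 = 8764.1 Mb
lecture capture: 4.748 Mbps × 6120 s × 1.03 = 29929.5 Mb
Total: 130027.1 Mb = 16253.4 MB.
= 16.25 GB.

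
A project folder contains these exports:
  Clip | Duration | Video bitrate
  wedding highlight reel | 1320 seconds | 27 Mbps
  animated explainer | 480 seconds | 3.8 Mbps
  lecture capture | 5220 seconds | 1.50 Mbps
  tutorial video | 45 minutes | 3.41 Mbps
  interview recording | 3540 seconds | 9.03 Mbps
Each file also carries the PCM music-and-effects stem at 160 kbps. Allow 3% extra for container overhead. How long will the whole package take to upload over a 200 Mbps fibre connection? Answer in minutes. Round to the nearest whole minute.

Audio: 160 kbps = 0.160 Mbps.
wedding highlight reel: 27.160 Mbps × 1320 s × 1.03 = 36926.7 Mb
animated explainer: 3.960 Mbps × 480 s × 1.03 = 1957.8 Mb
lecture capture: 1.660 Mbps × 5220 s × 1.03 = 8925.2 Mb
tutorial video: 3.570 Mbps × 2700 s × 1.03 = 9928.2 Mb
interview recording: 9.190 Mbps × 3540 s × 1.03 = 33508.6 Mb
Total: 91246.5 Mb = 11405.8 MB.
At 200 Mbps: 91246.5 / 200 = 456 s ≈ 7.6 minutes.

8 minutes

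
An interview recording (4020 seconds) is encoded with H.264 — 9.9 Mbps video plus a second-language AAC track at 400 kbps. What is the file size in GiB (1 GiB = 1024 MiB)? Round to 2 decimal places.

Audio: 400 kbps = 0.400 Mbps.
Total bitrate: 9.9 + 0.400 = 10.300 Mbps.
Stream data: 10.300 Mbps × 4020 s = 41406.0 Mb.
41,406 Mb = 5,175,750,000 bytes ÷ 1,073,741,824 = 4.820 GiB.

4.82 GiB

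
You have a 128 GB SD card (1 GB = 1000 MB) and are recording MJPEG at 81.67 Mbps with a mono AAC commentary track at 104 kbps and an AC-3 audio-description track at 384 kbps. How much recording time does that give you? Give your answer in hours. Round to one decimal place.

3.5 hours

Audio total: 104 + 384 = 488 kbps = 0.488 Mbps.
Total bitrate: 81.67 + 0.488 = 82.158 Mbps.
Capacity: 128 GB = 1,024,000 Mb.
Recording time: 1,024,000 / 82.158 = 12,464 s ≈ 3.46 hours.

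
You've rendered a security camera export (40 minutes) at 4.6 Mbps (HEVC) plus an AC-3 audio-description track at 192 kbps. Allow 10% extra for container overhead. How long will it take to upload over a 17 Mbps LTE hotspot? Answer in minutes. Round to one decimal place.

40 min = 2400 s
Audio: 192 kbps = 0.192 Mbps.
Total bitrate: 4.792 Mbps.
File: 4.792 Mbps × 2400 s = 11500.8 Mb.
With 10% container overhead: ×1.10. → 12650.9 Mb.
At 17 Mbps: 12650.9 / 17 = 744.2 s ≈ 12.4 minutes.

12.4 minutes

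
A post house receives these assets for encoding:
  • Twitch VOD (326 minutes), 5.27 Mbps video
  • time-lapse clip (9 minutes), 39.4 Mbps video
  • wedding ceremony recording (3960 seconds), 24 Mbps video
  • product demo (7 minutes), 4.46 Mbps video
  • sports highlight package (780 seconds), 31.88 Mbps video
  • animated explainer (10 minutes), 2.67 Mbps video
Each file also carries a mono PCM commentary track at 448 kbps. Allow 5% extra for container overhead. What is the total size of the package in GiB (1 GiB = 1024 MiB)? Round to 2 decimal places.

31.70 GiB

Audio: 448 kbps = 0.448 Mbps.
Twitch VOD: 5.718 Mbps × 19560 s × 1.05 = 117436.3 Mb
time-lapse clip: 39.848 Mbps × 540 s × 1.05 = 22593.8 Mb
wedding ceremony recording: 24.448 Mbps × 3960 s × 1.05 = 101654.8 Mb
product demo: 4.908 Mbps × 420 s × 1.05 = 2164.4 Mb
sports highlight package: 32.328 Mbps × 780 s × 1.05 = 26476.6 Mb
animated explainer: 3.118 Mbps × 600 s × 1.05 = 1964.3 Mb
Total: 272290.3 Mb = 34036.3 MB.
= 31.70 GiB.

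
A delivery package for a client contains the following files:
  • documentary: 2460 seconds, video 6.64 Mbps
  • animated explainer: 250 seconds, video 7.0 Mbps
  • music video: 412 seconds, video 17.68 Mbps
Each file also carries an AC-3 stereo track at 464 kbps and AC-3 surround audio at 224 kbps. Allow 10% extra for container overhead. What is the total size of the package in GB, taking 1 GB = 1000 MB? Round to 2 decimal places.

3.78 GB

Audio total: 464 + 224 = 688 kbps = 0.688 Mbps.
documentary: 7.328 Mbps × 2460 s × 1.10 = 19829.6 Mb
animated explainer: 7.688 Mbps × 250 s × 1.10 = 2114.2 Mb
music video: 18.368 Mbps × 412 s × 1.10 = 8324.4 Mb
Total: 30268.1 Mb = 3783.5 MB.
= 3.784 GB.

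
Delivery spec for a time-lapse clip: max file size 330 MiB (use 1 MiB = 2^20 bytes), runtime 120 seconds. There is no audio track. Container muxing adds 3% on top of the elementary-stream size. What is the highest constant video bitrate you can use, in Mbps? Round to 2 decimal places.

Budget: 330 MiB = 2768.2 Mb.
Stream payload after overhead: 2768.2 / 1.03 = 2687.6 Mb.
Total bitrate budget: 2687.6 Mb / 120 s = 22.397 Mbps.

22.40 Mbps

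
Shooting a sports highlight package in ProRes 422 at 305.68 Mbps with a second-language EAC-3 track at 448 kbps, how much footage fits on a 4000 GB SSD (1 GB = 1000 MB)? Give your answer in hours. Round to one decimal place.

Audio: 448 kbps = 0.448 Mbps.
Total bitrate: 305.68 + 0.448 = 306.128 Mbps.
Capacity: 4000 GB = 32,000,000 Mb.
Recording time: 32,000,000 / 306.128 = 104,531 s ≈ 29.0 hours.

29.0 hours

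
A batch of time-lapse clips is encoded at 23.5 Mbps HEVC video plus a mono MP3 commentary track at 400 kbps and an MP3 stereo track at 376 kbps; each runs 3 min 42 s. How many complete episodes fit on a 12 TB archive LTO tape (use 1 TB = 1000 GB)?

17813

3 min 42 s = 222 s
Audio total: 400 + 376 = 776 kbps = 0.776 Mbps.
Total bitrate: 24.276 Mbps.
Per item: 24.276 Mbps × 222 s = 5,389 Mb = 673.7 MB.
Capacity: 12 TB = 96,000,000 Mb; 17813.17 items → 17813 complete.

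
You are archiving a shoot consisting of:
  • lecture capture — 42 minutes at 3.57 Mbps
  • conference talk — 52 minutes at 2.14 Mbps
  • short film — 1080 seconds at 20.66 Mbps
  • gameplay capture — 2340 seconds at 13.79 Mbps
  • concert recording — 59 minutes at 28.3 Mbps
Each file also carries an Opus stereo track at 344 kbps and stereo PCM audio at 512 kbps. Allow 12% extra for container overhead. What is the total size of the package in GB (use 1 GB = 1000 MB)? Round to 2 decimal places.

Audio total: 344 + 512 = 856 kbps = 0.856 Mbps.
lecture capture: 4.426 Mbps × 2520 s × 1.12 = 12491.9 Mb
conference talk: 2.996 Mbps × 3120 s × 1.12 = 10469.2 Mb
short film: 21.516 Mbps × 1080 s × 1.12 = 26025.8 Mb
gameplay capture: 14.646 Mbps × 2340 s × 1.12 = 38384.2 Mb
concert recording: 29.156 Mbps × 3540 s × 1.12 = 115597.7 Mb
Total: 202968.9 Mb = 25371.1 MB.
= 25.37 GB.

25.37 GB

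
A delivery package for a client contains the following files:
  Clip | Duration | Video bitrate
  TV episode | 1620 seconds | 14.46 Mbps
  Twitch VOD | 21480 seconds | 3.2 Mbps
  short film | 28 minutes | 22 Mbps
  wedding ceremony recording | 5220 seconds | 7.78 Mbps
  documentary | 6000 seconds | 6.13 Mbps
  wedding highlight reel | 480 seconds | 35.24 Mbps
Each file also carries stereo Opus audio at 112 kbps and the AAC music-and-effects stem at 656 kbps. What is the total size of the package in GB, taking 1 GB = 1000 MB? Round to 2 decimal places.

Audio total: 112 + 656 = 768 kbps = 0.768 Mbps.
TV episode: 15.228 Mbps × 1620 s = 24669.4 Mb
Twitch VOD: 3.968 Mbps × 21480 s = 85232.6 Mb
short film: 22.768 Mbps × 1680 s = 38250.2 Mb
wedding ceremony recording: 8.548 Mbps × 5220 s = 44620.6 Mb
documentary: 6.898 Mbps × 6000 s = 41388.0 Mb
wedding highlight reel: 36.008 Mbps × 480 s = 17283.8 Mb
Total: 251444.6 Mb = 31430.6 MB.
= 31.43 GB.

31.43 GB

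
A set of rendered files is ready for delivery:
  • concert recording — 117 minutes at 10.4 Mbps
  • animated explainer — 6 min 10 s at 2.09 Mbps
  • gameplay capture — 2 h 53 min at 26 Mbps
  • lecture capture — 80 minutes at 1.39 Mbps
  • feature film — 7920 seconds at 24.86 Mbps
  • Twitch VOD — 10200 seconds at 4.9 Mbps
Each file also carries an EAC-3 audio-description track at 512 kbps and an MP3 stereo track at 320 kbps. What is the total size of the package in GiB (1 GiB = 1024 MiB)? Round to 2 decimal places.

Audio total: 512 + 320 = 832 kbps = 0.832 Mbps.
concert recording: 11.232 Mbps × 7020 s = 78848.6 Mb
animated explainer: 2.922 Mbps × 370 s = 1081.1 Mb
gameplay capture: 26.832 Mbps × 10380 s = 278516.2 Mb
lecture capture: 2.222 Mbps × 4800 s = 10665.6 Mb
feature film: 25.692 Mbps × 7920 s = 203480.6 Mb
Twitch VOD: 5.732 Mbps × 10200 s = 58466.4 Mb
Total: 631058.6 Mb = 78882.3 MB.
= 73.46 GiB.

73.46 GiB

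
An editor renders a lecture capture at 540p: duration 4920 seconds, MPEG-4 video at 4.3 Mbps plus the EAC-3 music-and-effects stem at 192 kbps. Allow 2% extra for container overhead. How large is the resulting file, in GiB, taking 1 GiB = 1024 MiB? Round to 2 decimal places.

2.62 GiB

Audio: 192 kbps = 0.192 Mbps.
Total bitrate: 4.3 + 0.192 = 4.492 Mbps.
Stream data: 4.492 Mbps × 4920 s = 22100.6 Mb.
With 2% container overhead: ×1.02.
22,543 Mb = 2,817,831,600 bytes ÷ 1,073,741,824 = 2.624 GiB.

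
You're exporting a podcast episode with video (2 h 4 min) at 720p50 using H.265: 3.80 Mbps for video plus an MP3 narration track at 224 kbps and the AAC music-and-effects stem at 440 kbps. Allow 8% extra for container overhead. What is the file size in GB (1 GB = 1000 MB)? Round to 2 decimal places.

4.48 GB

2 h 4 min = 124 min = 7440 s
Audio total: 224 + 440 = 664 kbps = 0.664 Mbps.
Total bitrate: 3.80 + 0.664 = 4.464 Mbps.
Stream data: 4.464 Mbps × 7440 s = 33212.2 Mb.
With 8% container overhead: ×1.08.
35,869 Mb ÷ 8 = 4,484 MB → 4.484 GB.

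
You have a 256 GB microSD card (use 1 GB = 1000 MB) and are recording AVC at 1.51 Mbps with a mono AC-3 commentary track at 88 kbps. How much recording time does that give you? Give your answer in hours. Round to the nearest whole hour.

356 hours

Audio: 88 kbps = 0.088 Mbps.
Total bitrate: 1.51 + 0.088 = 1.598 Mbps.
Capacity: 256 GB = 2,048,000 Mb.
Recording time: 2,048,000 / 1.598 = 1,281,602 s ≈ 356 hours.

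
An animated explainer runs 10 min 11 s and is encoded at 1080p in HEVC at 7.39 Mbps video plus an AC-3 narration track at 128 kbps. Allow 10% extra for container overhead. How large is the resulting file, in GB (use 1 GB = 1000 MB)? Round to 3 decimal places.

0.632 GB

10 min 11 s = 611 s
Audio: 128 kbps = 0.128 Mbps.
Total bitrate: 7.39 + 0.128 = 7.518 Mbps.
Stream data: 7.518 Mbps × 611 s = 4593.5 Mb.
With 10% container overhead: ×1.10.
5,053 Mb ÷ 8 = 631.6 MB → 0.6316 GB.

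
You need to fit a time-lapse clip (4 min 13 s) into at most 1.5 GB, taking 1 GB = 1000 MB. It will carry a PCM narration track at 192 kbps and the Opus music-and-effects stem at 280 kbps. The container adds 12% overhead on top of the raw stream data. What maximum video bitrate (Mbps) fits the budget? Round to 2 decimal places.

Budget: 1.5 GB = 12000.0 Mb.
Stream payload after overhead: 12000.0 / 1.12 = 10714.3 Mb.
4 min 13 s = 253 s
Total bitrate budget: 10714.3 Mb / 253 s = 42.349 Mbps.
Audio total: 192 + 280 = 472 kbps = 0.472 Mbps.
Video: 42.349 − 0.472 = 41.877 Mbps.

41.88 Mbps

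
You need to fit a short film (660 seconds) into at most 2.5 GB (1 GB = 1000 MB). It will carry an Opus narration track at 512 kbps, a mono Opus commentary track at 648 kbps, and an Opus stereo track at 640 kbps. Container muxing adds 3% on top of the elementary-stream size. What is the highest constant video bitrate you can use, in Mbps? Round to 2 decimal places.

27.62 Mbps

Budget: 2.5 GB = 20000.0 Mb.
Stream payload after overhead: 20000.0 / 1.03 = 19417.5 Mb.
Total bitrate budget: 19417.5 Mb / 660 s = 29.420 Mbps.
Audio total: 512 + 648 + 640 = 1800 kbps = 1.800 Mbps.
Video: 29.420 − 1.800 = 27.620 Mbps.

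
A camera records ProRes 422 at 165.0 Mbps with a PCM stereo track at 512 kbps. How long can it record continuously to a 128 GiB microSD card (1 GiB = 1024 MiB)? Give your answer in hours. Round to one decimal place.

1.8 hours

Audio: 512 kbps = 0.512 Mbps.
Total bitrate: 165.0 + 0.512 = 165.512 Mbps.
Capacity: 128 GiB = 1,099,512 Mb.
Recording time: 1,099,512 / 165.512 = 6,643 s ≈ 1.85 hours.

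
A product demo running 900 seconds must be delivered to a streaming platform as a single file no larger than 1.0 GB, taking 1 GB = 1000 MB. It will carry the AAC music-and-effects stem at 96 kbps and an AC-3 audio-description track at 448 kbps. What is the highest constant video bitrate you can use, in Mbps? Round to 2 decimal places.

8.34 Mbps

Budget: 1.0 GB = 8000.0 Mb.
Total bitrate budget: 8000.0 Mb / 900 s = 8.889 Mbps.
Audio total: 96 + 448 = 544 kbps = 0.544 Mbps.
Video: 8.889 − 0.544 = 8.345 Mbps.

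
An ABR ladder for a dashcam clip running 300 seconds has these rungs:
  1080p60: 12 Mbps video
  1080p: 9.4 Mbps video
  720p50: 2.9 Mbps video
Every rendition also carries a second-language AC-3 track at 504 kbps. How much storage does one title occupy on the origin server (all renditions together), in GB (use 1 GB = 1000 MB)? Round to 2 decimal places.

Audio: 504 kbps = 0.504 Mbps.
Sum of rendition bitrates: (12+0.504) + (9.4+0.504) + (2.9+0.504) = 25.812 Mbps.
× 300 s = 7,744 Mb = 968.0 MB = 0.9679 GB.

0.97 GB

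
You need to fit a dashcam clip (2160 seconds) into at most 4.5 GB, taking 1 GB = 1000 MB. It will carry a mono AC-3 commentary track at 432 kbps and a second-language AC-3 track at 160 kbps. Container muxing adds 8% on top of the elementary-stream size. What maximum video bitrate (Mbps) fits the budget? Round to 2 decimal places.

Budget: 4.5 GB = 36000.0 Mb.
Stream payload after overhead: 36000.0 / 1.08 = 33333.3 Mb.
Total bitrate budget: 33333.3 Mb / 2160 s = 15.432 Mbps.
Audio total: 432 + 160 = 592 kbps = 0.592 Mbps.
Video: 15.432 − 0.592 = 14.840 Mbps.

14.84 Mbps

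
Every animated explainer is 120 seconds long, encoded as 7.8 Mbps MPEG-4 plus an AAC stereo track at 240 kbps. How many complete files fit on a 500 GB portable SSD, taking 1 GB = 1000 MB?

Audio: 240 kbps = 0.240 Mbps.
Total bitrate: 8.040 Mbps.
Per item: 8.040 Mbps × 120 s = 964.8 Mb = 120.6 MB.
Capacity: 500 GB = 4,000,000 Mb; 4145.94 items → 4145 complete.

4145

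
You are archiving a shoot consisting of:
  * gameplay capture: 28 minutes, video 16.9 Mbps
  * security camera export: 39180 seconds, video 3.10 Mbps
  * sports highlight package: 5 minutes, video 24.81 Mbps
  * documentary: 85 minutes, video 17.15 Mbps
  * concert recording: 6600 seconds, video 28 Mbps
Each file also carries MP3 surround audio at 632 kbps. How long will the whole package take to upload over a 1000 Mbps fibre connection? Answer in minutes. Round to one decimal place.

7.7 minutes

Audio: 632 kbps = 0.632 Mbps.
gameplay capture: 17.532 Mbps × 1680 s = 29453.8 Mb
security camera export: 3.732 Mbps × 39180 s = 146219.8 Mb
sports highlight package: 25.442 Mbps × 300 s = 7632.6 Mb
documentary: 17.782 Mbps × 5100 s = 90688.2 Mb
concert recording: 28.632 Mbps × 6600 s = 188971.2 Mb
Total: 462965.5 Mb = 57870.7 MB.
At 1000 Mbps: 462965.5 / 1000 = 463 s ≈ 7.72 minutes.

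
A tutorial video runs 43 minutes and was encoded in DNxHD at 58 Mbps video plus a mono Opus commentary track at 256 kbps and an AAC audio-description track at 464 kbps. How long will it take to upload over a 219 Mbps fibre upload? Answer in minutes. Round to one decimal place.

43 min = 2580 s
Audio total: 256 + 464 = 720 kbps = 0.720 Mbps.
Total bitrate: 58.720 Mbps.
File: 58.720 Mbps × 2580 s = 151497.6 Mb.
At 219 Mbps: 151497.6 / 219 = 691.8 s ≈ 11.5 minutes.

11.5 minutes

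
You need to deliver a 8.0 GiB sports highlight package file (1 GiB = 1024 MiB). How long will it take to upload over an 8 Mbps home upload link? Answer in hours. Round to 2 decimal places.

File: 8.0 GiB = 68719.5 Mb.
At 8 Mbps: 68719.5 / 8 = 8589.9 s ≈ 2.39 hours.

2.39 hours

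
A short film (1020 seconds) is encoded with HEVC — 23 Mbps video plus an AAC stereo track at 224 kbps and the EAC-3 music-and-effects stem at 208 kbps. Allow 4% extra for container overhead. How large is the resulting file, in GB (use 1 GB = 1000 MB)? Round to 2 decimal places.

3.11 GB

Audio total: 224 + 208 = 432 kbps = 0.432 Mbps.
Total bitrate: 23 + 0.432 = 23.432 Mbps.
Stream data: 23.432 Mbps × 1020 s = 23900.6 Mb.
With 4% container overhead: ×1.04.
24,857 Mb ÷ 8 = 3,107 MB → 3.107 GB.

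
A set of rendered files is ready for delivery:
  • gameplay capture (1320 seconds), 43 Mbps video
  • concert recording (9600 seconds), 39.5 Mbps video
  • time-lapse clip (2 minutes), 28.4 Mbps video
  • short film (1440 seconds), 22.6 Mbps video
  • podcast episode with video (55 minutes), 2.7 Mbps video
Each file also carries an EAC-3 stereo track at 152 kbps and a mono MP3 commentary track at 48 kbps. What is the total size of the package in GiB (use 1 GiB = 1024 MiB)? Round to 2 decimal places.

Audio total: 152 + 48 = 200 kbps = 0.200 Mbps.
gameplay capture: 43.200 Mbps × 1320 s = 57024.0 Mb
concert recording: 39.700 Mbps × 9600 s = 381120.0 Mb
time-lapse clip: 28.600 Mbps × 120 s = 3432.0 Mb
short film: 22.800 Mbps × 1440 s = 32832.0 Mb
podcast episode with video: 2.900 Mbps × 3300 s = 9570.0 Mb
Total: 483978.0 Mb = 60497.2 MB.
= 56.34 GiB.

56.34 GiB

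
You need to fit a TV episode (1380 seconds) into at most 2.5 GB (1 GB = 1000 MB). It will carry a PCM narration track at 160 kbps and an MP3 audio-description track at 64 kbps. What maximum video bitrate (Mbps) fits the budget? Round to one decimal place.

Budget: 2.5 GB = 20000.0 Mb.
Total bitrate budget: 20000.0 Mb / 1380 s = 14.493 Mbps.
Audio total: 160 + 64 = 224 kbps = 0.224 Mbps.
Video: 14.493 − 0.224 = 14.269 Mbps.

14.3 Mbps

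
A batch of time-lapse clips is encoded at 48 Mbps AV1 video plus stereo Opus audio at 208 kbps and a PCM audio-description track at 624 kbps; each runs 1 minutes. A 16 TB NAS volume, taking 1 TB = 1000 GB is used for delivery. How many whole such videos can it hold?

Audio total: 208 + 624 = 832 kbps = 0.832 Mbps.
Total bitrate: 48.832 Mbps.
Per item: 48.832 Mbps × 60 s = 2,930 Mb = 366.2 MB.
Capacity: 16 TB = 128,000,000 Mb; 43687.20 items → 43687 complete.

43687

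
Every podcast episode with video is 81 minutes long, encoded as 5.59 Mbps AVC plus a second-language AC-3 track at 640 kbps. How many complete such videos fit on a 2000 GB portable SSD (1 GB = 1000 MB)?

528

81 min = 4860 s
Audio: 640 kbps = 0.640 Mbps.
Total bitrate: 6.230 Mbps.
Per item: 6.230 Mbps × 4860 s = 30,278 Mb = 3,785 MB.
Capacity: 2000 GB = 16,000,000 Mb; 528.44 items → 528 complete.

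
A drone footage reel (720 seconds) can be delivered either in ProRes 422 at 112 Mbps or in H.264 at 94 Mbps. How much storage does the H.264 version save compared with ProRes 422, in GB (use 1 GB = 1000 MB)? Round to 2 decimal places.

1.62 GB

ProRes 422: 112.000 Mbps × 720 s = 80640.0 Mb = 10.080 GB.
H.264: 94.000 Mbps × 720 s = 67680.0 Mb = 8.460 GB.
Saving: 10.080 − 8.460 = 1.620 GB.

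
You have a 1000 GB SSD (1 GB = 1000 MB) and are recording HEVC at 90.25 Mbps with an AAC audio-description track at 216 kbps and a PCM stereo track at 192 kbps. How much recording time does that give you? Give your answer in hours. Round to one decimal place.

24.5 hours

Audio total: 216 + 192 = 408 kbps = 0.408 Mbps.
Total bitrate: 90.25 + 0.408 = 90.658 Mbps.
Capacity: 1000 GB = 8,000,000 Mb.
Recording time: 8,000,000 / 90.658 = 88,244 s ≈ 24.5 hours.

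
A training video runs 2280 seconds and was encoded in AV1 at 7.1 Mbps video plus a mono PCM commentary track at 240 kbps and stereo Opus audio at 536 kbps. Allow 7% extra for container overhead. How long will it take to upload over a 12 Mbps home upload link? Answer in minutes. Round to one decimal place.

Audio total: 240 + 536 = 776 kbps = 0.776 Mbps.
Total bitrate: 7.876 Mbps.
File: 7.876 Mbps × 2280 s = 17957.3 Mb.
With 7% container overhead: ×1.07. → 19214.3 Mb.
At 12 Mbps: 19214.3 / 12 = 1601.2 s ≈ 26.7 minutes.

26.7 minutes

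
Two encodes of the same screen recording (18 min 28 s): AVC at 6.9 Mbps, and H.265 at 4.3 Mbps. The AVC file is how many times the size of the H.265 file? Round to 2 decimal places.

18 min 28 s = 1108 s
AVC: 6.900 Mbps × 1108 s = 7645.2 Mb = 0.890 GiB.
H.265: 4.300 Mbps × 1108 s = 4764.4 Mb = 0.555 GiB.
Ratio: 0.890 / 0.555 = 1.605.

1.60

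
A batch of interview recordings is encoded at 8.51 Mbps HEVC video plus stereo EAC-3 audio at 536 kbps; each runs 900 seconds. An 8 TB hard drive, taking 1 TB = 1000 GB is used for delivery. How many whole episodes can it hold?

Audio: 536 kbps = 0.536 Mbps.
Total bitrate: 9.046 Mbps.
Per item: 9.046 Mbps × 900 s = 8,141 Mb = 1,018 MB.
Capacity: 8 TB = 64,000,000 Mb; 7861.06 items → 7861 complete.

7861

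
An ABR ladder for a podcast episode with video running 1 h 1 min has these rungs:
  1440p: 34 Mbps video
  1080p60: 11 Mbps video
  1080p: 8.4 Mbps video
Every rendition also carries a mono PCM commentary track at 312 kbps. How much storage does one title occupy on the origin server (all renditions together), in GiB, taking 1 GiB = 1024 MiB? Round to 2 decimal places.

1 h 1 min = 61 min = 3660 s
Audio: 312 kbps = 0.312 Mbps.
Sum of rendition bitrates: (34+0.312) + (11+0.312) + (8.4+0.312) = 54.336 Mbps.
× 3660 s = 198,870 Mb = 24,859 MB = 23.15 GiB.

23.15 GiB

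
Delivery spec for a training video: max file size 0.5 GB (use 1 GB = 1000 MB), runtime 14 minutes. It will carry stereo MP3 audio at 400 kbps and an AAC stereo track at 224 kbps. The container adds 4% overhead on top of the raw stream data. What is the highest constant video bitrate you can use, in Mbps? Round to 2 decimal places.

Budget: 0.5 GB = 4000.0 Mb.
Stream payload after overhead: 4000.0 / 1.04 = 3846.2 Mb.
14 min = 840 s
Total bitrate budget: 3846.2 Mb / 840 s = 4.579 Mbps.
Audio total: 400 + 224 = 624 kbps = 0.624 Mbps.
Video: 4.579 − 0.624 = 3.955 Mbps.

3.95 Mbps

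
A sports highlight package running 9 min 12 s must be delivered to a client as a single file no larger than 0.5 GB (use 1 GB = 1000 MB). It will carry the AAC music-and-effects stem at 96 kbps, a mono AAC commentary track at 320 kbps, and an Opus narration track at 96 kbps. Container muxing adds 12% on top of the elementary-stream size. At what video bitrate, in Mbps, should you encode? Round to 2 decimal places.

Budget: 0.5 GB = 4000.0 Mb.
Stream payload after overhead: 4000.0 / 1.12 = 3571.4 Mb.
9 min 12 s = 552 s
Total bitrate budget: 3571.4 Mb / 552 s = 6.470 Mbps.
Audio total: 96 + 320 + 96 = 512 kbps = 0.512 Mbps.
Video: 6.470 − 0.512 = 5.958 Mbps.

5.96 Mbps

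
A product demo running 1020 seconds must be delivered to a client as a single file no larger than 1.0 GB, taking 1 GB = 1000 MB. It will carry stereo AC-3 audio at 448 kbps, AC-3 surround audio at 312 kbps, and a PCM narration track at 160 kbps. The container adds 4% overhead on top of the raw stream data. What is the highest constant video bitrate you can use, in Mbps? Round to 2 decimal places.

Budget: 1.0 GB = 8000.0 Mb.
Stream payload after overhead: 8000.0 / 1.04 = 7692.3 Mb.
Total bitrate budget: 7692.3 Mb / 1020 s = 7.541 Mbps.
Audio total: 448 + 312 + 160 = 920 kbps = 0.920 Mbps.
Video: 7.541 − 0.920 = 6.621 Mbps.

6.62 Mbps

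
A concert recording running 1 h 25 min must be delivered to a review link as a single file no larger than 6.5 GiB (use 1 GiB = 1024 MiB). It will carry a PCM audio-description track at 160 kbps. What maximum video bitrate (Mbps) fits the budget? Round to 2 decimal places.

10.79 Mbps

Budget: 6.5 GiB = 55834.6 Mb.
1 h 25 min = 85 min = 5100 s
Total bitrate budget: 55834.6 Mb / 5100 s = 10.948 Mbps.
Audio: 160 kbps = 0.160 Mbps.
Video: 10.948 − 0.160 = 10.788 Mbps.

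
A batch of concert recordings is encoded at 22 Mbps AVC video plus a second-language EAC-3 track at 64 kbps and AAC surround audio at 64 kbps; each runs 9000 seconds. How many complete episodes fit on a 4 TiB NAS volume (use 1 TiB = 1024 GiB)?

Audio total: 64 + 64 = 128 kbps = 0.128 Mbps.
Total bitrate: 22.128 Mbps.
Per item: 22.128 Mbps × 9000 s = 199,152 Mb = 24,894 MB.
Capacity: 4 TiB = 35,184,372 Mb; 176.67 items → 176 complete.

176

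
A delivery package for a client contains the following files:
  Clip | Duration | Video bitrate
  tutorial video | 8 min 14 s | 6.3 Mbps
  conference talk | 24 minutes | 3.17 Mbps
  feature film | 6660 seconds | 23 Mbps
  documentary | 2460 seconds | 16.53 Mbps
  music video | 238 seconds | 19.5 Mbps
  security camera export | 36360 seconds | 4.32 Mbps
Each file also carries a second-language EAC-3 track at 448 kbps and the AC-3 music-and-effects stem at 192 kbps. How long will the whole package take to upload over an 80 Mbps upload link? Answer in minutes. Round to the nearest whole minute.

82 minutes

Audio total: 448 + 192 = 640 kbps = 0.640 Mbps.
tutorial video: 6.940 Mbps × 494 s = 3428.4 Mb
conference talk: 3.810 Mbps × 1440 s = 5486.4 Mb
feature film: 23.640 Mbps × 6660 s = 157442.4 Mb
documentary: 17.170 Mbps × 2460 s = 42238.2 Mb
music video: 20.140 Mbps × 238 s = 4793.3 Mb
security camera export: 4.960 Mbps × 36360 s = 180345.6 Mb
Total: 393734.3 Mb = 49216.8 MB.
At 80 Mbps: 393734.3 / 80 = 4922 s ≈ 82 minutes.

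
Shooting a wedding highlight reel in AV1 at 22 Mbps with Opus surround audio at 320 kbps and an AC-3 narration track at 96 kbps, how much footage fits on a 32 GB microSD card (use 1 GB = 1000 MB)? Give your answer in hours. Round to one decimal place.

Audio total: 320 + 96 = 416 kbps = 0.416 Mbps.
Total bitrate: 22 + 0.416 = 22.416 Mbps.
Capacity: 32 GB = 256,000 Mb.
Recording time: 256,000 / 22.416 = 11,420 s ≈ 3.17 hours.

3.2 hours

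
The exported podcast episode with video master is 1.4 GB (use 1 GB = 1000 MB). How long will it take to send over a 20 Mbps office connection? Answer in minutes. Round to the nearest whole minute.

9 minutes

File: 1.4 GB = 11200.0 Mb.
At 20 Mbps: 11200.0 / 20 = 560.0 s ≈ 9.33 minutes.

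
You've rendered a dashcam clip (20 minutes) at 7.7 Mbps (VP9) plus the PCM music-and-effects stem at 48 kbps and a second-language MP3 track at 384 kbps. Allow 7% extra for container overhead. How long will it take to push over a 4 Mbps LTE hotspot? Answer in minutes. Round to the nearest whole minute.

44 minutes

20 min = 1200 s
Audio total: 48 + 384 = 432 kbps = 0.432 Mbps.
Total bitrate: 8.132 Mbps.
File: 8.132 Mbps × 1200 s = 9758.4 Mb.
With 7% container overhead: ×1.07. → 10441.5 Mb.
At 4 Mbps: 10441.5 / 4 = 2610.4 s ≈ 43.5 minutes.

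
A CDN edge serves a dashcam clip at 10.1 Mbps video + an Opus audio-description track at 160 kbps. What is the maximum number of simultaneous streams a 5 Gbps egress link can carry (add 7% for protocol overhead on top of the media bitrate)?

Audio: 160 kbps = 0.160 Mbps.
Per-viewer media rate: 10.260 Mbps.
On the wire with 7% overhead: 10.978 Mbps.
5 Gbps = 5,000 Mbps; 5,000 / 10.978 = 455.45 → 455 viewers.

455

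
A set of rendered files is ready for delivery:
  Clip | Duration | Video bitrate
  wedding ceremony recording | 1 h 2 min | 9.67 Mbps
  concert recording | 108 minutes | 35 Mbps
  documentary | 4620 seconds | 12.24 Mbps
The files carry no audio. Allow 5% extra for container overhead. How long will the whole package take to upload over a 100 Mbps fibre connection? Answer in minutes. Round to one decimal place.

55.9 minutes

wedding ceremony recording: 9.670 Mbps × 3720 s × 1.05 = 37771.0 Mb
concert recording: 35.000 Mbps × 6480 s × 1.05 = 238140.0 Mb
documentary: 12.240 Mbps × 4620 s × 1.05 = 59376.2 Mb
Total: 335287.3 Mb = 41910.9 MB.
At 100 Mbps: 335287.3 / 100 = 3353 s ≈ 55.9 minutes.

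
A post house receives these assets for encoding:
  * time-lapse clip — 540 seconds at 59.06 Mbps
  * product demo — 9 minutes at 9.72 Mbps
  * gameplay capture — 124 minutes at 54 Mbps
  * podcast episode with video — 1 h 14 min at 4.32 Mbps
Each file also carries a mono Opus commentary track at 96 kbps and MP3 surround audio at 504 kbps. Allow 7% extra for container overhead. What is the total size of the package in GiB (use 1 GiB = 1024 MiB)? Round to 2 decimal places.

Audio total: 96 + 504 = 600 kbps = 0.600 Mbps.
time-lapse clip: 59.660 Mbps × 540 s × 1.07 = 34471.5 Mb
product demo: 10.320 Mbps × 540 s × 1.07 = 5962.9 Mb
gameplay capture: 54.600 Mbps × 7440 s × 1.07 = 434659.7 Mb
podcast episode with video: 4.920 Mbps × 4440 s × 1.07 = 23373.9 Mb
Total: 498468.1 Mb = 62308.5 MB.
= 58.03 GiB.

58.03 GiB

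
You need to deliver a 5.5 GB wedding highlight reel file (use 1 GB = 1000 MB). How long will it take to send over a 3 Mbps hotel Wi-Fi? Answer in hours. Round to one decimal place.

4.1 hours

File: 5.5 GB = 44000.0 Mb.
At 3 Mbps: 44000.0 / 3 = 14666.7 s ≈ 4.07 hours.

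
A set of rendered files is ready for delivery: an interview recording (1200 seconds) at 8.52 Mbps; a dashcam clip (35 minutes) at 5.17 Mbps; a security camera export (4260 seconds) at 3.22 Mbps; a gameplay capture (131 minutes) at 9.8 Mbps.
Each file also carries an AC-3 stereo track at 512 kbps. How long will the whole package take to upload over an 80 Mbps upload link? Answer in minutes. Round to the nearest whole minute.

25 minutes

Audio: 512 kbps = 0.512 Mbps.
interview recording: 9.032 Mbps × 1200 s = 10838.4 Mb
dashcam clip: 5.682 Mbps × 2100 s = 11932.2 Mb
security camera export: 3.732 Mbps × 4260 s = 15898.3 Mb
gameplay capture: 10.312 Mbps × 7860 s = 81052.3 Mb
Total: 119721.2 Mb = 14965.2 MB.
At 80 Mbps: 119721.2 / 80 = 1497 s ≈ 24.9 minutes.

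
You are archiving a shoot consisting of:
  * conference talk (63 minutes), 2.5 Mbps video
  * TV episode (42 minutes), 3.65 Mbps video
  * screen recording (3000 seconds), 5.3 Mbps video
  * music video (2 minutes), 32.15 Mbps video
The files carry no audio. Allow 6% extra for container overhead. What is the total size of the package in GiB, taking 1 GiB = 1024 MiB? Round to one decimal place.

conference talk: 2.500 Mbps × 3780 s × 1.06 = 10017.0 Mb
TV episode: 3.650 Mbps × 2520 s × 1.06 = 9749.9 Mb
screen recording: 5.300 Mbps × 3000 s × 1.06 = 16854.0 Mb
music video: 32.150 Mbps × 120 s × 1.06 = 4089.5 Mb
Total: 40710.4 Mb = 5088.8 MB.
= 4.739 GiB.

4.7 GiB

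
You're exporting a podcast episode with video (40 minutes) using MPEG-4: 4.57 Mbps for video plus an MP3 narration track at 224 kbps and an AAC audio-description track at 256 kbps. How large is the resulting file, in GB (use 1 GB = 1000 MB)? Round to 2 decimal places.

1.52 GB

40 min = 2400 s
Audio total: 224 + 256 = 480 kbps = 0.480 Mbps.
Total bitrate: 4.57 + 0.480 = 5.050 Mbps.
Stream data: 5.050 Mbps × 2400 s = 12120.0 Mb.
12,120 Mb ÷ 8 = 1,515 MB → 1.515 GB.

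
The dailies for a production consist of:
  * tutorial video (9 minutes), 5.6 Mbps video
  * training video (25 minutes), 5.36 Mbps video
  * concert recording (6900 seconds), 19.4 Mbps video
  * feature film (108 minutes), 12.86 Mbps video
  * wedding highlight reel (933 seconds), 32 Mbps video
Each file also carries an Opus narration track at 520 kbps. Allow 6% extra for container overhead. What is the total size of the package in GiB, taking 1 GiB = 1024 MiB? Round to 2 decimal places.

Audio: 520 kbps = 0.520 Mbps.
tutorial video: 6.120 Mbps × 540 s × 1.06 = 3503.1 Mb
training video: 5.880 Mbps × 1500 s × 1.06 = 9349.2 Mb
concert recording: 19.920 Mbps × 6900 s × 1.06 = 145694.9 Mb
feature film: 13.380 Mbps × 6480 s × 1.06 = 91904.5 Mb
wedding highlight reel: 32.520 Mbps × 933 s × 1.06 = 32161.6 Mb
Total: 282613.3 Mb = 35326.7 MB.
= 32.90 GiB.

32.90 GiB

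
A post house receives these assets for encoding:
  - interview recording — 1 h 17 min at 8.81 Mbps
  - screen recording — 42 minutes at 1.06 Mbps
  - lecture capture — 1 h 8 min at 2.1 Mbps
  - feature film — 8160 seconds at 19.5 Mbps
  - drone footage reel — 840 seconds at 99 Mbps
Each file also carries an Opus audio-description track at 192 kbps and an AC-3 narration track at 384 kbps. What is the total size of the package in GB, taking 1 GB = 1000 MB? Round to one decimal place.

Audio total: 192 + 384 = 576 kbps = 0.576 Mbps.
interview recording: 9.386 Mbps × 4620 s = 43363.3 Mb
screen recording: 1.636 Mbps × 2520 s = 4122.7 Mb
lecture capture: 2.676 Mbps × 4080 s = 10918.1 Mb
feature film: 20.076 Mbps × 8160 s = 163820.2 Mb
drone footage reel: 99.576 Mbps × 840 s = 83643.8 Mb
Total: 305868.1 Mb = 38233.5 MB.
= 38.23 GB.

38.2 GB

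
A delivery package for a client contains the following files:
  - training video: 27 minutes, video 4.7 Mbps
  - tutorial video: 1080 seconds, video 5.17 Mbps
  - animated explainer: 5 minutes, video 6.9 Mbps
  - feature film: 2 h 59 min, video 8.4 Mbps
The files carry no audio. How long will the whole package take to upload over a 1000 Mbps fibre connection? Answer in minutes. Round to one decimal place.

1.8 minutes

training video: 4.700 Mbps × 1620 s = 7614.0 Mb
tutorial video: 5.170 Mbps × 1080 s = 5583.6 Mb
animated explainer: 6.900 Mbps × 300 s = 2070.0 Mb
feature film: 8.400 Mbps × 10740 s = 90216.0 Mb
Total: 105483.6 Mb = 13185.5 MB.
At 1000 Mbps: 105483.6 / 1000 = 105 s ≈ 1.76 minutes.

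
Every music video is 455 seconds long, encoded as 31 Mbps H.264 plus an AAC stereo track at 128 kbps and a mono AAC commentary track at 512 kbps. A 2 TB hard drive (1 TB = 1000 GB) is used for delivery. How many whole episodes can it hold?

1111

Audio total: 128 + 512 = 640 kbps = 0.640 Mbps.
Total bitrate: 31.640 Mbps.
Per item: 31.640 Mbps × 455 s = 14,396 Mb = 1,800 MB.
Capacity: 2 TB = 16,000,000 Mb; 1111.40 items → 1111 complete.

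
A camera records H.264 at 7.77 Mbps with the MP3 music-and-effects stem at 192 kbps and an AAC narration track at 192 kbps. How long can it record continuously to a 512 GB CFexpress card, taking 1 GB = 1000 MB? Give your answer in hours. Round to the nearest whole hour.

140 hours

Audio total: 192 + 192 = 384 kbps = 0.384 Mbps.
Total bitrate: 7.77 + 0.384 = 8.154 Mbps.
Capacity: 512 GB = 4,096,000 Mb.
Recording time: 4,096,000 / 8.154 = 502,330 s ≈ 140 hours.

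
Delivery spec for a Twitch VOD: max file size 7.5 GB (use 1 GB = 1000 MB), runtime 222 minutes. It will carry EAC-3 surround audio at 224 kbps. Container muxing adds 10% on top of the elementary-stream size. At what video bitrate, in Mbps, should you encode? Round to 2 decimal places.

Budget: 7.5 GB = 60000.0 Mb.
Stream payload after overhead: 60000.0 / 1.10 = 54545.5 Mb.
222 min = 13320 s
Total bitrate budget: 54545.5 Mb / 13320 s = 4.095 Mbps.
Audio: 224 kbps = 0.224 Mbps.
Video: 4.095 − 0.224 = 3.871 Mbps.

3.87 Mbps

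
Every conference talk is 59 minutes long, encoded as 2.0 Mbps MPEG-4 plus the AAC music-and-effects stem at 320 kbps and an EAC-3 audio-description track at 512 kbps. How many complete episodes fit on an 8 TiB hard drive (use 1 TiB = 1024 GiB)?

7019

59 min = 3540 s
Audio total: 320 + 512 = 832 kbps = 0.832 Mbps.
Total bitrate: 2.832 Mbps.
Per item: 2.832 Mbps × 3540 s = 10,025 Mb = 1,253 MB.
Capacity: 8 TiB = 70,368,744 Mb; 7019.13 items → 7019 complete.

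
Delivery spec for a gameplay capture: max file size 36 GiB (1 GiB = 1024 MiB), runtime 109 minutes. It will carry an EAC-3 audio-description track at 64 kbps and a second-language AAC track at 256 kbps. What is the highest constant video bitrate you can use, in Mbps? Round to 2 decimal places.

Budget: 36 GiB = 309237.6 Mb.
109 min = 6540 s
Total bitrate budget: 309237.6 Mb / 6540 s = 47.284 Mbps.
Audio total: 64 + 256 = 320 kbps = 0.320 Mbps.
Video: 47.284 − 0.320 = 46.964 Mbps.

46.96 Mbps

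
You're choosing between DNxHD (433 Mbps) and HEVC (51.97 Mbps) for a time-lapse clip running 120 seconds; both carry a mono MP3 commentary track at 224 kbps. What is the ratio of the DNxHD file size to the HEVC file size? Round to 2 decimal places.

8.30

Audio: 224 kbps = 0.224 Mbps.
DNxHD: 433.224 Mbps × 120 s = 51986.9 Mb = 6.052 GiB.
HEVC: 52.194 Mbps × 120 s = 6263.3 Mb = 0.729 GiB.
Ratio: 6.052 / 0.729 = 8.300.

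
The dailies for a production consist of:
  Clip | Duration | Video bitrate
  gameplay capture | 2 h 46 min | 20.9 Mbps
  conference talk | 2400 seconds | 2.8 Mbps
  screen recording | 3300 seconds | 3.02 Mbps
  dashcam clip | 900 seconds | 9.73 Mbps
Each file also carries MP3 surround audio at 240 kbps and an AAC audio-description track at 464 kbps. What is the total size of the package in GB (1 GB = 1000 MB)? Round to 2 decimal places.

Audio total: 240 + 464 = 704 kbps = 0.704 Mbps.
gameplay capture: 21.604 Mbps × 9960 s = 215175.8 Mb
conference talk: 3.504 Mbps × 2400 s = 8409.6 Mb
screen recording: 3.724 Mbps × 3300 s = 12289.2 Mb
dashcam clip: 10.434 Mbps × 900 s = 9390.6 Mb
Total: 245265.2 Mb = 30658.2 MB.
= 30.66 GB.

30.66 GB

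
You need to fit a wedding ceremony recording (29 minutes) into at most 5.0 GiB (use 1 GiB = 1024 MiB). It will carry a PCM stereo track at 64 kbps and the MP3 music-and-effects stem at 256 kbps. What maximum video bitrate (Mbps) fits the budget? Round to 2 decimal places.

24.36 Mbps

Budget: 5.0 GiB = 42949.7 Mb.
29 min = 1740 s
Total bitrate budget: 42949.7 Mb / 1740 s = 24.684 Mbps.
Audio total: 64 + 256 = 320 kbps = 0.320 Mbps.
Video: 24.684 − 0.320 = 24.364 Mbps.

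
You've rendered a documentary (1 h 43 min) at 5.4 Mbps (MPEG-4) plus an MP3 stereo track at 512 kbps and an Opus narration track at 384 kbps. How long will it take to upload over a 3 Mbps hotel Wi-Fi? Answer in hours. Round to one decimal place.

1 h 43 min = 103 min = 6180 s
Audio total: 512 + 384 = 896 kbps = 0.896 Mbps.
Total bitrate: 6.296 Mbps.
File: 6.296 Mbps × 6180 s = 38909.3 Mb.
At 3 Mbps: 38909.3 / 3 = 12969.8 s ≈ 3.6 hours.

3.6 hours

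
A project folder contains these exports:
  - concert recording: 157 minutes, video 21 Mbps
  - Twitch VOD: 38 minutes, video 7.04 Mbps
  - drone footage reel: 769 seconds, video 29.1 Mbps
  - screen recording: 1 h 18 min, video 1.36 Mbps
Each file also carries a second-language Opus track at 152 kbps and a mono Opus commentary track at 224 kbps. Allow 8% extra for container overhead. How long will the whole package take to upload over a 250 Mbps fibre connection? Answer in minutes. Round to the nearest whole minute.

Audio total: 152 + 224 = 376 kbps = 0.376 Mbps.
concert recording: 21.376 Mbps × 9420 s × 1.08 = 217470.9 Mb
Twitch VOD: 7.416 Mbps × 2280 s × 1.08 = 18261.2 Mb
drone footage reel: 29.476 Mbps × 769 s × 1.08 = 24480.4 Mb
screen recording: 1.736 Mbps × 4680 s × 1.08 = 8774.4 Mb
Total: 268986.9 Mb = 33623.4 MB.
At 250 Mbps: 268986.9 / 250 = 1076 s ≈ 17.9 minutes.

18 minutes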